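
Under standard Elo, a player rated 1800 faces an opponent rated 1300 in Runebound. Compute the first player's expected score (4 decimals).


Elo expected score: Ea = 1/(1 + 10^((Rb-Ra)/400))
Rb - Ra = 1300 - 1800 = -500
(Rb-Ra)/400 = -500/400 = -1.25
10^-1.25 = 0.056234
Ea = 1/(1 + 0.056234) = 1/1.056234 = 0.9468

0.9468


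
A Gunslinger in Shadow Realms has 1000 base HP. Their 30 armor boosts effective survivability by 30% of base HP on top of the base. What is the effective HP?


EHP = 1000 * (1 + 30/100)
= 1000 * (1 + 0.3)
= 1000 * 1.3
= 1300.0

1300.0 EHP


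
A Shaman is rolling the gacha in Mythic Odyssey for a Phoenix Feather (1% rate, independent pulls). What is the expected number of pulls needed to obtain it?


Expected pulls for a geometric distribution = 1/p = 100 / rate%
= 100 / 1
= 100.0

100.0 pulls


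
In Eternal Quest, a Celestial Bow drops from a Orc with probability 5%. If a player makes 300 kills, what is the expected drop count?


Expected drops = kills * (drop_rate / 100)
= 300 * (5 / 100)
= 300 * 0.05
= 15.0

15.0 drops


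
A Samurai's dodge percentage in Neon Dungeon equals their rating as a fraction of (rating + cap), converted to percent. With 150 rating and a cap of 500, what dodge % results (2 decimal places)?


dodge% = 150 / (150 + 500) * 100
= 150 / 650 * 100
= 0.230769 * 100
= 23.08%

23.08%


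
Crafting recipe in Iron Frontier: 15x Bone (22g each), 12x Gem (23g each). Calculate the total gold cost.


Cost breakdown:
  Bone: 15 * 22 = 330
  Gem: 12 * 23 = 276
Total = 330 + 276 = 606

606 gold


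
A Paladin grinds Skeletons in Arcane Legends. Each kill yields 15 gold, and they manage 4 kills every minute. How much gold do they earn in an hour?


Gold per minute = 15 * 4 = 60
Gold per hour = 60 * 60 = 3600

3600 gold/hour


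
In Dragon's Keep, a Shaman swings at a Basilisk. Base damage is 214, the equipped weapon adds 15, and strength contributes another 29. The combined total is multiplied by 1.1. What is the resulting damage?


Sum base + weapon + str = 214 + 15 + 29 = 258
Multiply by 1.1:
258 * 1.1 = 283.8

283.8 damage


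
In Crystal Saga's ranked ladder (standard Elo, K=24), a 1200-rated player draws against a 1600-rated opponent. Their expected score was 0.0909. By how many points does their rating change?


Elo update: delta = K * (S - Ea), where S = 0.5 (draws)
S - Ea = 0.5 - 0.0909 = 0.4091
Rating change = 24 * 0.4091
= 9.82

9.82 rating points


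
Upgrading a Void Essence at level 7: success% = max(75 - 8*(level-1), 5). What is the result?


raw_rate = 75 - 8 * (7 - 1)
= 75 - 8 * 6
= 75 - 48
= 27
Apply floor: max(27, 5) = 27%

27%


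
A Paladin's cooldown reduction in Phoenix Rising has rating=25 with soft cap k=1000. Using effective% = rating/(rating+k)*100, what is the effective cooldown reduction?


effective% = rating / (rating + k) * 100
= 25 / (25 + 1000) * 100
= 25 / 1025 * 100
= 0.02439 * 100
= 2.44%

2.44%


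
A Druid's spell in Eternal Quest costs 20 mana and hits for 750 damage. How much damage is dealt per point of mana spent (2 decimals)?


Efficiency = damage / mana
= 750 / 20
= 37.50

37.50 dmg/mana


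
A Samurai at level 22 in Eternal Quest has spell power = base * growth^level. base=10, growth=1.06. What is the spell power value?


value = base * growth^level
= 10 * 1.06^22
= 10 * 3.603537
= 36.04

36.04 spell power


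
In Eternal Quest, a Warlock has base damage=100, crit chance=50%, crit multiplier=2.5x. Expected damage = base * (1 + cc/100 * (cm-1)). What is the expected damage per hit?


E[dmg] = base * (1 + crit_chance * (crit_mult - 1))
cc as decimal = 50/100 = 0.5
cm - 1 = 2.5 - 1 = 1.5
Bonus factor = 0.5 * 1.5 = 0.75
Total multiplier = 1 + 0.75 = 1.75
Expected damage = 100 * 1.75 = 175.00

175.00 damage


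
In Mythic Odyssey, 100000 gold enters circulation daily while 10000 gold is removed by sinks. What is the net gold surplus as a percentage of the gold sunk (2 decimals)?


Net gold = 100000 - 10000 = 90000
Inflation rate = net / sunk * 100 = 90000 / 10000 * 100
= 9.0 * 100
= 900.00%

900.00%


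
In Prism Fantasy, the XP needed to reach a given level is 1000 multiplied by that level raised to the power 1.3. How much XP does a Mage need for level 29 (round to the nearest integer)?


XP = 1000 * level^1.3
Substitute level = 29:
XP = 1000 * 29^1.3
= 1000 * 79.63746
= 79637

79637 XP


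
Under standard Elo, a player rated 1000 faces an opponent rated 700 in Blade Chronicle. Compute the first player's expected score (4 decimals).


Elo expected score: Ea = 1/(1 + 10^((Rb-Ra)/400))
Rb - Ra = 700 - 1000 = -300
(Rb-Ra)/400 = -300/400 = -0.75
10^-0.75 = 0.177828
Ea = 1/(1 + 0.177828) = 1/1.177828 = 0.8490

0.8490


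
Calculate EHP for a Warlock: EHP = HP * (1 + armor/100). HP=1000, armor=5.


EHP = 1000 * (1 + 5/100)
= 1000 * (1 + 0.05)
= 1000 * 1.05
= 1050.0

1050.0 EHP


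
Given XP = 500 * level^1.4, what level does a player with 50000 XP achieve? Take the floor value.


XP = 500 * level^1.4, so level = (XP / 500)^(1/1.4)
= (50000 / 500)^(1/1.4)
= 100.0^0.7143
= 26.827
Floor: level = 26

level 26


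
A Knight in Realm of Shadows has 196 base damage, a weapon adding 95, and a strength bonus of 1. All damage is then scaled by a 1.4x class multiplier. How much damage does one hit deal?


Sum base + weapon + str = 196 + 95 + 1 = 292
Multiply by 1.4:
292 * 1.4 = 408.8

408.8 damage


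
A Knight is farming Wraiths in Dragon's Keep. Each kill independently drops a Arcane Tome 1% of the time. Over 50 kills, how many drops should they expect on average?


Expected drops = kills * (drop_rate / 100)
= 50 * (1 / 100)
= 50 * 0.01
= 0.5

0.5 drops


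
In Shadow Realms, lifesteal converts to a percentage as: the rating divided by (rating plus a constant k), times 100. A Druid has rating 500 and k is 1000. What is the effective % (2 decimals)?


effective% = rating / (rating + k) * 100
= 500 / (500 + 1000) * 100
= 500 / 1500 * 100
= 0.333333 * 100
= 33.33%

33.33%


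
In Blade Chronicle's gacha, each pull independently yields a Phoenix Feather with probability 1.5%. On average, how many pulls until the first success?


Expected pulls for a geometric distribution = 1/p = 100 / rate%
= 100 / 1.5
= 66.67

66.67 pulls


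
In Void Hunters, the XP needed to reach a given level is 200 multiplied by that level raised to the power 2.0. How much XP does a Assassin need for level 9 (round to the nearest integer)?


XP = 200 * level^2.0
Substitute level = 9:
XP = 200 * 9^2.0
= 200 * 81.0
= 16200

16200 XP


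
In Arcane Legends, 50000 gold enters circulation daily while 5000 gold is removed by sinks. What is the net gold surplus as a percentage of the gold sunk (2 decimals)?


Net gold = 50000 - 5000 = 45000
Inflation rate = net / sunk * 100 = 45000 / 5000 * 100
= 9.0 * 100
= 900.00%

900.00%


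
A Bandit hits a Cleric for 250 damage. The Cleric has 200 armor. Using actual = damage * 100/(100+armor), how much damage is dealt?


actual = 250 * 100 / (100 + 200)
= 250 * 100 / 300
= 25000 / 300
= 83.33

83.33 damage


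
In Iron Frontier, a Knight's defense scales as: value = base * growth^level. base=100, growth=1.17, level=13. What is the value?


value = base * growth^level
= 100 * 1.17^13
= 100 * 7.698679
= 769.87

769.87 defense


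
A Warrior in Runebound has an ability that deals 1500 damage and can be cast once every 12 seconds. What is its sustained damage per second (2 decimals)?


DPS = damage / cooldown
= 1500 / 12
= 125.00

125.00 DPS


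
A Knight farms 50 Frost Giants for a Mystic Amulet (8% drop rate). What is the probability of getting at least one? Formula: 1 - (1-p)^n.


P(at least one) = 1 - P(none) = 1 - (1-p)^n
p = 8/100 = 0.08
1 - p = 0.92
(1 - p)^50 = 0.92^50 = 0.015466
P(at least one) = 1 - 0.015466 = 0.9845

0.9845


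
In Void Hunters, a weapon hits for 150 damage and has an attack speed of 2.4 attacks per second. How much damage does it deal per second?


DPS = damage * attack_speed
= 150 * 2.4
= 360.0

360.0 DPS


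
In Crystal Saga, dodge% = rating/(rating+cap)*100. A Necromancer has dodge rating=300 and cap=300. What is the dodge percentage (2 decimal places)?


dodge% = 300 / (300 + 300) * 100
= 300 / 600 * 100
= 0.5 * 100
= 50.00%

50.00%


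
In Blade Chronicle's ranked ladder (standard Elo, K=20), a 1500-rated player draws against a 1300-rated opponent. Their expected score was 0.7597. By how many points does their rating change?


Elo update: delta = K * (S - Ea), where S = 0.5 (draws)
S - Ea = 0.5 - 0.7597 = -0.2597
Rating change = 20 * -0.2597
= -5.19

-5.19 rating points


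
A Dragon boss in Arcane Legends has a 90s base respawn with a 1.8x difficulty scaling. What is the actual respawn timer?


Respawn time = base * multiplier
= 90 * 1.8
= 162.0 seconds

162.0 seconds


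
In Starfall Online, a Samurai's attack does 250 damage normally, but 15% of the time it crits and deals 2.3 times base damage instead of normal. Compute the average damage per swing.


E[dmg] = base * (1 + crit_chance * (crit_mult - 1))
cc as decimal = 15/100 = 0.15
cm - 1 = 2.3 - 1 = 1.3
Bonus factor = 0.15 * 1.3 = 0.195
Total multiplier = 1 + 0.195 = 1.195
Expected damage = 250 * 1.195 = 298.75

298.75 damage


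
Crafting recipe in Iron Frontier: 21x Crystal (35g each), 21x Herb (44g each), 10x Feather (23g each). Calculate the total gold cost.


Cost breakdown:
  Crystal: 21 * 35 = 735
  Herb: 21 * 44 = 924
  Feather: 10 * 23 = 230
Total = 735 + 924 + 230 = 1889

1889 gold


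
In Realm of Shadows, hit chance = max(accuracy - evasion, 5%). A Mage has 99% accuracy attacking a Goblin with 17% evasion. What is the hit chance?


accuracy - evasion = 99 - 17 = 82
Apply floor: max(82, 5) = 82
Hit chance = 82%

82%


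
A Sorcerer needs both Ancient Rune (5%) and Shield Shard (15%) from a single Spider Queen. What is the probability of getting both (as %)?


For independent events, P(both) = P(A) * P(B)
= 5% * 15%
= 75 / 100 %
= 0.75%

0.75%


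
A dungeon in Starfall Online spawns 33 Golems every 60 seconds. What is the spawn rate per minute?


Spawns per minute = count * (60 / interval)
= 33 * (60 / 60)
= 33 * 1.0
= 33.0

33.0 per minute


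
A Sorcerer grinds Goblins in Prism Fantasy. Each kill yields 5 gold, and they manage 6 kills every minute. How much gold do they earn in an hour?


Gold per minute = 5 * 6 = 30
Gold per hour = 30 * 60 = 1800

1800 gold/hour


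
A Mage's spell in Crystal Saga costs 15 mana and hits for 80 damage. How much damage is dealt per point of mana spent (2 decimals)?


Efficiency = damage / mana
= 80 / 15
= 5.33

5.33 dmg/mana


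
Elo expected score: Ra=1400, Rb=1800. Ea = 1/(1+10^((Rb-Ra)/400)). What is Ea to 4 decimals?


Elo expected score: Ea = 1/(1 + 10^((Rb-Ra)/400))
Rb - Ra = 1800 - 1400 = 400
(Rb-Ra)/400 = 400/400 = 1.0
10^1.0 = 10.0
Ea = 1/(1 + 10.0) = 1/11.0 = 0.0909

0.0909


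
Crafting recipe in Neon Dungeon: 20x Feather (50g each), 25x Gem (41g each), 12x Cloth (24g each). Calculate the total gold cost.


Cost breakdown:
  Feather: 20 * 50 = 1000
  Gem: 25 * 41 = 1025
  Cloth: 12 * 24 = 288
Total = 1000 + 1025 + 288 = 2313

2313 gold


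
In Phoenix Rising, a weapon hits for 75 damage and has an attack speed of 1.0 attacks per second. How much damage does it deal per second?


DPS = damage * attack_speed
= 75 * 1.0
= 75.0

75.0 DPS


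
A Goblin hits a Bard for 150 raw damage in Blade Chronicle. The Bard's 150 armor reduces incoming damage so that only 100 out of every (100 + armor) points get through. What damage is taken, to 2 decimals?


actual = 150 * 100 / (100 + 150)
= 150 * 100 / 250
= 15000 / 250
= 60.00

60.00 damage


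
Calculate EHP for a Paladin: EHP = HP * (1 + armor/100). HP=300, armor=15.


EHP = 300 * (1 + 15/100)
= 300 * (1 + 0.15)
= 300 * 1.15
= 345.0

345.0 EHP


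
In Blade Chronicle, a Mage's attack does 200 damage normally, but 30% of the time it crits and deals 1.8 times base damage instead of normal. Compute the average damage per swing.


E[dmg] = base * (1 + crit_chance * (crit_mult - 1))
cc as decimal = 30/100 = 0.3
cm - 1 = 1.8 - 1 = 0.8
Bonus factor = 0.3 * 0.8 = 0.24
Total multiplier = 1 + 0.24 = 1.24
Expected damage = 200 * 1.24 = 248.00

248.00 damage


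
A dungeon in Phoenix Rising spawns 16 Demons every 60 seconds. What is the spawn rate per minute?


Spawns per minute = count * (60 / interval)
= 16 * (60 / 60)
= 16 * 1.0
= 16.0

16.0 per minute


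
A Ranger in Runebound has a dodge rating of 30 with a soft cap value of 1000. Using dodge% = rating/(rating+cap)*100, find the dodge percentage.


dodge% = 30 / (30 + 1000) * 100
= 30 / 1030 * 100
= 0.029126 * 100
= 2.91%

2.91%


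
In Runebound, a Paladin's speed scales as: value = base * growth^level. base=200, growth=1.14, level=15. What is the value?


value = base * growth^level
= 200 * 1.14^15
= 200 * 7.137938
= 1427.59

1427.59 speed


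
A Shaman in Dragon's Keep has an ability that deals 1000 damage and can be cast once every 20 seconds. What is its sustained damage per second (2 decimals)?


DPS = damage / cooldown
= 1000 / 20
= 50.00

50.00 DPS


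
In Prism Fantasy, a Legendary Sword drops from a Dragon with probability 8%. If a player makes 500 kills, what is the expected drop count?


Expected drops = kills * (drop_rate / 100)
= 500 * (8 / 100)
= 500 * 0.08
= 40.0

40.0 drops


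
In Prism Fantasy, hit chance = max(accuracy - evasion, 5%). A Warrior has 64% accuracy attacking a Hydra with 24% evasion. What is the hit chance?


accuracy - evasion = 64 - 24 = 40
Apply floor: max(40, 5) = 40
Hit chance = 40%

40%


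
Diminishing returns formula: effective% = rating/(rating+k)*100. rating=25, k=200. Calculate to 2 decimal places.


effective% = rating / (rating + k) * 100
= 25 / (25 + 200) * 100
= 25 / 225 * 100
= 0.111111 * 100
= 11.11%

11.11%


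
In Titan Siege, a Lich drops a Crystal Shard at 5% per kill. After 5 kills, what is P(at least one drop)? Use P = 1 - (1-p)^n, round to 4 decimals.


P(at least one) = 1 - P(none) = 1 - (1-p)^n
p = 5/100 = 0.05
1 - p = 0.95
(1 - p)^5 = 0.95^5 = 0.773781
P(at least one) = 1 - 0.773781 = 0.2262

0.2262


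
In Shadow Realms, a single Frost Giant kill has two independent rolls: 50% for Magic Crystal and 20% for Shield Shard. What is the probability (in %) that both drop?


For independent events, P(both) = P(A) * P(B)
= 50% * 20%
= 1000 / 100 %
= 10.0%

10.0%


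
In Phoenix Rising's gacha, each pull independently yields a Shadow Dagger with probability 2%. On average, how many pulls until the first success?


Expected pulls for a geometric distribution = 1/p = 100 / rate%
= 100 / 2
= 50.0

50.0 pulls


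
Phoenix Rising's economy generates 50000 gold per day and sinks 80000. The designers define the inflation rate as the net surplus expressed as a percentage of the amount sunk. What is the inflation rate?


Net gold = 50000 - 80000 = -30000
Inflation rate = net / sunk * 100 = -30000 / 80000 * 100
= -0.375 * 100
= -37.50%

-37.50%


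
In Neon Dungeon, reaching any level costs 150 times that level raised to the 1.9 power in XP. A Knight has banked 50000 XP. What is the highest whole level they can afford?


XP = 150 * level^1.9, so level = (XP / 150)^(1/1.9)
= (50000 / 150)^(1/1.9)
= 333.3333^0.5263
= 21.2731
Floor: level = 21

level 21


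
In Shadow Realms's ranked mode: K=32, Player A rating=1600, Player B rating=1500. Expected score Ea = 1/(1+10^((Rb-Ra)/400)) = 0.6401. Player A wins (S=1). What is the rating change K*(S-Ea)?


Elo update: delta = K * (S - Ea), where S = 1 (wins)
S - Ea = 1 - 0.6401 = 0.3599
Rating change = 32 * 0.3599
= 11.52

11.52 rating points


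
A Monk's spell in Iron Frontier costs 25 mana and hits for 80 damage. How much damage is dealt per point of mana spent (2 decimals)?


Efficiency = damage / mana
= 80 / 25
= 3.20

3.20 dmg/mana


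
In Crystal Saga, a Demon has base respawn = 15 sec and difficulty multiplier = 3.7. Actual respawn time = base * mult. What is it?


Respawn time = base * multiplier
= 15 * 3.7
= 55.5 seconds

55.5 seconds


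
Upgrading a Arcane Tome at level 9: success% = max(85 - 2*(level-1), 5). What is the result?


raw_rate = 85 - 2 * (9 - 1)
= 85 - 2 * 8
= 85 - 16
= 69
Apply floor: max(69, 5) = 69%

69%


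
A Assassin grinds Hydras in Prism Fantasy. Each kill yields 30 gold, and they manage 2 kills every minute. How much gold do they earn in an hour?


Gold per minute = 30 * 2 = 60
Gold per hour = 60 * 60 = 3600

3600 gold/hour


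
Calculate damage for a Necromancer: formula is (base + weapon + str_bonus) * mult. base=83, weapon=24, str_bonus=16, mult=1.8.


Sum base + weapon + str = 83 + 24 + 16 = 123
Multiply by 1.8:
123 * 1.8 = 221.4

221.4 damage


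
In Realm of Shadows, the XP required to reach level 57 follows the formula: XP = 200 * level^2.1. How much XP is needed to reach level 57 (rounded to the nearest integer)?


XP = 200 * level^2.1
Substitute level = 57:
XP = 200 * 57^2.1
= 200 * 4867.8501
= 973570

973570 XP


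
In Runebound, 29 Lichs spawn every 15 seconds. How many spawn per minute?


Spawns per minute = count * (60 / interval)
= 29 * (60 / 15)
= 29 * 4.0
= 116.0

116.0 per minute


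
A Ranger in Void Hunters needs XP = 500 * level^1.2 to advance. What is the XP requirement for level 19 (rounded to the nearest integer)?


XP = 500 * level^1.2
Substitute level = 19:
XP = 500 * 19^1.2
= 500 * 34.2377
= 17119

17119 XP


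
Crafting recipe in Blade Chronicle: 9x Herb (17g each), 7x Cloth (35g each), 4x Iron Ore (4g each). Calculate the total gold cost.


Cost breakdown:
  Herb: 9 * 17 = 153
  Cloth: 7 * 35 = 245
  Iron Ore: 4 * 4 = 16
Total = 153 + 245 + 16 = 414

414 gold


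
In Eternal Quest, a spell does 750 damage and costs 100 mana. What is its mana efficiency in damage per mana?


Efficiency = damage / mana
= 750 / 100
= 7.50

7.50 dmg/mana


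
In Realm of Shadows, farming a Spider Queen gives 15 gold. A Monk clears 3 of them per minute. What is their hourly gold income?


Gold per minute = 15 * 3 = 45
Gold per hour = 45 * 60 = 2700

2700 gold/hour


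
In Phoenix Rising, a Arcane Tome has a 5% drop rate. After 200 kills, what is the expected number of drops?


Expected drops = kills * (drop_rate / 100)
= 200 * (5 / 100)
= 200 * 0.05
= 10.0

10.0 drops


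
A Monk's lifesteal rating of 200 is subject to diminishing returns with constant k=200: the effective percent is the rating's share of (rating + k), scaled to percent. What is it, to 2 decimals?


effective% = rating / (rating + k) * 100
= 200 / (200 + 200) * 100
= 200 / 400 * 100
= 0.5 * 100
= 50.00%

50.00%


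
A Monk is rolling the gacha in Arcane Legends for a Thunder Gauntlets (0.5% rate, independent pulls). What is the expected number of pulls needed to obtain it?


Expected pulls for a geometric distribution = 1/p = 100 / rate%
= 100 / 0.5
= 200.0

200.0 pulls


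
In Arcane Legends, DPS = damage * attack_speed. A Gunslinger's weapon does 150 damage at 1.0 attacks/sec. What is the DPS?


DPS = damage * attack_speed
= 150 * 1.0
= 150.0

150.0 DPS


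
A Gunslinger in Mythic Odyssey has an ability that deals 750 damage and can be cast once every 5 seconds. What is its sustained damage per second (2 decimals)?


DPS = damage / cooldown
= 750 / 5
= 150.00

150.00 DPS


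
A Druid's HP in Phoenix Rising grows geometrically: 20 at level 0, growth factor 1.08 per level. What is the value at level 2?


value = base * growth^level
= 20 * 1.08^2
= 20 * 1.1664
= 23.33

23.33 HP


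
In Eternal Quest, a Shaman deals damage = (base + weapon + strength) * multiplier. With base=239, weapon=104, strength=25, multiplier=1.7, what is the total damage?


Sum base + weapon + str = 239 + 104 + 25 = 368
Multiply by 1.7:
368 * 1.7 = 625.6

625.6 damage


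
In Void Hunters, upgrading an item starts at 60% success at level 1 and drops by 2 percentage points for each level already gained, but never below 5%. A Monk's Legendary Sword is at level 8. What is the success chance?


raw_rate = 60 - 2 * (8 - 1)
= 60 - 2 * 7
= 60 - 14
= 46
Apply floor: max(46, 5) = 46%

46%


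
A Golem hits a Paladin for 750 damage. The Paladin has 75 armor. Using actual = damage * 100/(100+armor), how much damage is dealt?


actual = 750 * 100 / (100 + 75)
= 750 * 100 / 175
= 75000 / 175
= 428.57

428.57 damage


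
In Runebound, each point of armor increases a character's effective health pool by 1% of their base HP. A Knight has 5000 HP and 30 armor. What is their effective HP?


EHP = 5000 * (1 + 30/100)
= 5000 * (1 + 0.3)
= 5000 * 1.3
= 6500.0

6500.0 EHP


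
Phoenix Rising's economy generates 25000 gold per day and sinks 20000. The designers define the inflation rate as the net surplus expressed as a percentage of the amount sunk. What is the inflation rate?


Net gold = 25000 - 20000 = 5000
Inflation rate = net / sunk * 100 = 5000 / 20000 * 100
= 0.25 * 100
= 25.00%

25.00%


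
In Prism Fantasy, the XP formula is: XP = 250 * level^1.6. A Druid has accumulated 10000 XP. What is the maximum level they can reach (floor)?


XP = 250 * level^1.6, so level = (XP / 250)^(1/1.6)
= (10000 / 250)^(1/1.6)
= 40.0^0.625
= 10.0297
Floor: level = 10

level 10


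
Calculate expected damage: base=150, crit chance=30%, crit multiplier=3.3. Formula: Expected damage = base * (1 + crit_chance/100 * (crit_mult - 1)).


E[dmg] = base * (1 + crit_chance * (crit_mult - 1))
cc as decimal = 30/100 = 0.3
cm - 1 = 3.3 - 1 = 2.3
Bonus factor = 0.3 * 2.3 = 0.69
Total multiplier = 1 + 0.69 = 1.69
Expected damage = 150 * 1.69 = 253.50

253.50 damage


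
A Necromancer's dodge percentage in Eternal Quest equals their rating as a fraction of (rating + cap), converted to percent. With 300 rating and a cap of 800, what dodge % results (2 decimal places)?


dodge% = 300 / (300 + 800) * 100
= 300 / 1100 * 100
= 0.272727 * 100
= 27.27%

27.27%


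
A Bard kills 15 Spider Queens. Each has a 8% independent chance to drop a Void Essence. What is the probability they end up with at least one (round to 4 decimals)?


P(at least one) = 1 - P(none) = 1 - (1-p)^n
p = 8/100 = 0.08
1 - p = 0.92
(1 - p)^15 = 0.92^15 = 0.286297
P(at least one) = 1 - 0.286297 = 0.7137

0.7137


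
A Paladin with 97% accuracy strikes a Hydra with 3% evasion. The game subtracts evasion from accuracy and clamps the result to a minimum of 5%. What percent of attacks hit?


accuracy - evasion = 97 - 3 = 94
Apply floor: max(94, 5) = 94
Hit chance = 94%

94%


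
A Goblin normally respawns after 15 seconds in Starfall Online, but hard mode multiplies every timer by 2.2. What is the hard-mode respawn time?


Respawn time = base * multiplier
= 15 * 2.2
= 33.0 seconds

33.0 seconds


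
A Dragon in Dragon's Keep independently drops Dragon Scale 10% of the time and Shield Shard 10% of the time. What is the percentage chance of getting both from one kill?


For independent events, P(both) = P(A) * P(B)
= 10% * 10%
= 100 / 100 %
= 1.0%

1.0%


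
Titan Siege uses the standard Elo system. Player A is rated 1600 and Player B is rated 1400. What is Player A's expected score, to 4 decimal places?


Elo expected score: Ea = 1/(1 + 10^((Rb-Ra)/400))
Rb - Ra = 1400 - 1600 = -200
(Rb-Ra)/400 = -200/400 = -0.5
10^-0.5 = 0.316228
Ea = 1/(1 + 0.316228) = 1/1.316228 = 0.7597

0.7597


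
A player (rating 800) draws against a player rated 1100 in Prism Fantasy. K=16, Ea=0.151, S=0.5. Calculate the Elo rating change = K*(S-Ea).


Elo update: delta = K * (S - Ea), where S = 0.5 (draws)
S - Ea = 0.5 - 0.151 = 0.349
Rating change = 16 * 0.349
= 5.58

5.58 rating points


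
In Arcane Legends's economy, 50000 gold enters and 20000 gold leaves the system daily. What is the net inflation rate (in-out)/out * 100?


Net gold = 50000 - 20000 = 30000
Inflation rate = net / sunk * 100 = 30000 / 20000 * 100
= 1.5 * 100
= 150.00%

150.00%


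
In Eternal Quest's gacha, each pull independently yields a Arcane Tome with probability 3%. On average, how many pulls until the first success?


Expected pulls for a geometric distribution = 1/p = 100 / rate%
= 100 / 3
= 33.33

33.33 pulls


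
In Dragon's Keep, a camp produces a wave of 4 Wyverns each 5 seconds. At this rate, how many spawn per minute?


Spawns per minute = count * (60 / interval)
= 4 * (60 / 5)
= 4 * 12.0
= 48.0

48.0 per minute


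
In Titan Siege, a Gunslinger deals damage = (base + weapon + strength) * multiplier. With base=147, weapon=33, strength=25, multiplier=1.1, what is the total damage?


Sum base + weapon + str = 147 + 33 + 25 = 205
Multiply by 1.1:
205 * 1.1 = 225.5

225.5 damage


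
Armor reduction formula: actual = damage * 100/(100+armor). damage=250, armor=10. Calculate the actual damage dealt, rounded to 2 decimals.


actual = 250 * 100 / (100 + 10)
= 250 * 100 / 110
= 25000 / 110
= 227.27

227.27 damage


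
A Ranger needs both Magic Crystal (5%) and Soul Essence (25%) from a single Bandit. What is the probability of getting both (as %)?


For independent events, P(both) = P(A) * P(B)
= 5% * 25%
= 125 / 100 %
= 1.25%

1.25%


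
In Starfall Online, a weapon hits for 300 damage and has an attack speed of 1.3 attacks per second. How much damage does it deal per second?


DPS = damage * attack_speed
= 300 * 1.3
= 390.0

390.0 DPS


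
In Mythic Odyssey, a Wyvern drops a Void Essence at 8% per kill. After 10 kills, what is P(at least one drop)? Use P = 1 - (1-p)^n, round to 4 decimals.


P(at least one) = 1 - P(none) = 1 - (1-p)^n
p = 8/100 = 0.08
1 - p = 0.92
(1 - p)^10 = 0.92^10 = 0.434388
P(at least one) = 1 - 0.434388 = 0.5656

0.5656


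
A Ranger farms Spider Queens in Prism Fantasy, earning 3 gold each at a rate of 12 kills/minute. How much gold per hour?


Gold per minute = 3 * 12 = 36
Gold per hour = 36 * 60 = 2160

2160 gold/hour


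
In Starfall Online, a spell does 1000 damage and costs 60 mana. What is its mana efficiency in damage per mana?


Efficiency = damage / mana
= 1000 / 60
= 16.67

16.67 dmg/mana


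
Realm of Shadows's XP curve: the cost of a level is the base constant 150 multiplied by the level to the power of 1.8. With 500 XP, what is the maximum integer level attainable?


XP = 150 * level^1.8, so level = (XP / 150)^(1/1.8)
= (500 / 150)^(1/1.8)
= 3.3333^0.5556
= 1.952
Floor: level = 1

level 1


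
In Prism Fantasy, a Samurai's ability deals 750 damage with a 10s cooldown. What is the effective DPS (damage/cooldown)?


DPS = damage / cooldown
= 750 / 10
= 75.00

75.00 DPS


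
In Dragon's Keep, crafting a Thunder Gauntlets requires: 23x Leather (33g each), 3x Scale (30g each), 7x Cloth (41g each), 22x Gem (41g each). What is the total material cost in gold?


Cost breakdown:
  Leather: 23 * 33 = 759
  Scale: 3 * 30 = 90
  Cloth: 7 * 41 = 287
  Gem: 22 * 41 = 902
Total = 759 + 90 + 287 + 902 = 2038

2038 gold


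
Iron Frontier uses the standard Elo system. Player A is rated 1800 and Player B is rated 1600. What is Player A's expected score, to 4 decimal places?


Elo expected score: Ea = 1/(1 + 10^((Rb-Ra)/400))
Rb - Ra = 1600 - 1800 = -200
(Rb-Ra)/400 = -200/400 = -0.5
10^-0.5 = 0.316228
Ea = 1/(1 + 0.316228) = 1/1.316228 = 0.7597

0.7597


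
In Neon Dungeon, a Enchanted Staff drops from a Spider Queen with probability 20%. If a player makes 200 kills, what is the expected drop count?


Expected drops = kills * (drop_rate / 100)
= 200 * (20 / 100)
= 200 * 0.2
= 40.0

40.0 drops


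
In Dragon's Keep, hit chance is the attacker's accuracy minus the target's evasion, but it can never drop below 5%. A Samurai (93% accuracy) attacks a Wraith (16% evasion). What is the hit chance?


accuracy - evasion = 93 - 16 = 77
Apply floor: max(77, 5) = 77
Hit chance = 77%

77%


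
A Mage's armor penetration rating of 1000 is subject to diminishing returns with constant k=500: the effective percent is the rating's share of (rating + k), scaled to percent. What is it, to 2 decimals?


effective% = rating / (rating + k) * 100
= 1000 / (1000 + 500) * 100
= 1000 / 1500 * 100
= 0.666667 * 100
= 66.67%

66.67%


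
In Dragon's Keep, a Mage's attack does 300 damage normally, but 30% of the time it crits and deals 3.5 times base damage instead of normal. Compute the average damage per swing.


E[dmg] = base * (1 + crit_chance * (crit_mult - 1))
cc as decimal = 30/100 = 0.3
cm - 1 = 3.5 - 1 = 2.5
Bonus factor = 0.3 * 2.5 = 0.75
Total multiplier = 1 + 0.75 = 1.75
Expected damage = 300 * 1.75 = 525.00

525.00 damage


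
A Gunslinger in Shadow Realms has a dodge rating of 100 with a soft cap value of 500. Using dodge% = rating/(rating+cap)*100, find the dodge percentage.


dodge% = 100 / (100 + 500) * 100
= 100 / 600 * 100
= 0.166667 * 100
= 16.67%

16.67%


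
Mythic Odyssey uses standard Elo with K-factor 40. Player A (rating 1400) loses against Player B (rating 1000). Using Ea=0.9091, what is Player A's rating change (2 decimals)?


Elo update: delta = K * (S - Ea), where S = 0 (loses)
S - Ea = 0 - 0.9091 = -0.9091
Rating change = 40 * -0.9091
= -36.36

-36.36 rating points


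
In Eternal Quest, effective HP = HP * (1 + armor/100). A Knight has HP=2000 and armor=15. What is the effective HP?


EHP = 2000 * (1 + 15/100)
= 2000 * (1 + 0.15)
= 2000 * 1.15
= 2300.0

2300.0 EHP


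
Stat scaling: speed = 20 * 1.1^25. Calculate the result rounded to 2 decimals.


value = base * growth^level
= 20 * 1.1^25
= 20 * 10.834706
= 216.69

216.69 speed


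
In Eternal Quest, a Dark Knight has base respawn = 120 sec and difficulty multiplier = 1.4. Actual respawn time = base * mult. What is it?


Respawn time = base * multiplier
= 120 * 1.4
= 168.0 seconds

168.0 seconds


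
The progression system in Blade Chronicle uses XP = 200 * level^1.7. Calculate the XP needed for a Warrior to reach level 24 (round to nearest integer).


XP = 200 * level^1.7
Substitute level = 24:
XP = 200 * 24^1.7
= 200 * 222.0031
= 44401

44401 XP


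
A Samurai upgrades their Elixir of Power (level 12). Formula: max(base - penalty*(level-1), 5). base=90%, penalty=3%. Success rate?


raw_rate = 90 - 3 * (12 - 1)
= 90 - 3 * 11
= 90 - 33
= 57
Apply floor: max(57, 5) = 57%

57%


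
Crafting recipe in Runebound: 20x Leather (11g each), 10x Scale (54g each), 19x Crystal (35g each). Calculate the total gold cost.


Cost breakdown:
  Leather: 20 * 11 = 220
  Scale: 10 * 54 = 540
  Crystal: 19 * 35 = 665
Total = 220 + 540 + 665 = 1425

1425 gold


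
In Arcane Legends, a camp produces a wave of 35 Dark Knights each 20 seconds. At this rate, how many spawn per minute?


Spawns per minute = count * (60 / interval)
= 35 * (60 / 20)
= 35 * 3.0
= 105.0

105.0 per minute


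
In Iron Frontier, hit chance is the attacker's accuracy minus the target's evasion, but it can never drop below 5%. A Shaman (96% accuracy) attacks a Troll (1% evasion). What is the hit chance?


accuracy - evasion = 96 - 1 = 95
Apply floor: max(95, 5) = 95
Hit chance = 95%

95%


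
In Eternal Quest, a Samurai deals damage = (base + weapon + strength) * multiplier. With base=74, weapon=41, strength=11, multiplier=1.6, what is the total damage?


Sum base + weapon + str = 74 + 41 + 11 = 126
Multiply by 1.6:
126 * 1.6 = 201.6

201.6 damage


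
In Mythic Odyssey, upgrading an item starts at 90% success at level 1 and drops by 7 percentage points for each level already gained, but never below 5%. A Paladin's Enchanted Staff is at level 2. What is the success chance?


raw_rate = 90 - 7 * (2 - 1)
= 90 - 7 * 1
= 90 - 7
= 83
Apply floor: max(83, 5) = 83%

83%


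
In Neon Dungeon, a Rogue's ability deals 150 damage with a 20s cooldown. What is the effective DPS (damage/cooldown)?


DPS = damage / cooldown
= 150 / 20
= 7.50

7.50 DPS


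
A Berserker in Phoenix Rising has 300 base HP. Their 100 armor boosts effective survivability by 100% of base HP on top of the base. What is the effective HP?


EHP = 300 * (1 + 100/100)
= 300 * (1 + 1.0)
= 300 * 2.0
= 600.0

600.0 EHP


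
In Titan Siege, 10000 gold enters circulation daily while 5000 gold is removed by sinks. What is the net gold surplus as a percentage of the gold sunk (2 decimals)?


Net gold = 10000 - 5000 = 5000
Inflation rate = net / sunk * 100 = 5000 / 5000 * 100
= 1.0 * 100
= 100.00%

100.00%


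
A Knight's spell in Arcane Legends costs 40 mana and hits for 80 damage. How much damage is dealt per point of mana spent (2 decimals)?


Efficiency = damage / mana
= 80 / 40
= 2.00

2.00 dmg/mana


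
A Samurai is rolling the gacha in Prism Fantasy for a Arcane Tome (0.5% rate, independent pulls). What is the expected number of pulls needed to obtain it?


Expected pulls for a geometric distribution = 1/p = 100 / rate%
= 100 / 0.5
= 200.0

200.0 pulls


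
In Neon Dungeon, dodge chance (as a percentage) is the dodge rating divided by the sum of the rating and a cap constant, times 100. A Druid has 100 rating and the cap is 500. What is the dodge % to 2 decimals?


dodge% = 100 / (100 + 500) * 100
= 100 / 600 * 100
= 0.166667 * 100
= 16.67%

16.67%


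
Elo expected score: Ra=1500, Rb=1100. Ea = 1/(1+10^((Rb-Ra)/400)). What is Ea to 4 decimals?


Elo expected score: Ea = 1/(1 + 10^((Rb-Ra)/400))
Rb - Ra = 1100 - 1500 = -400
(Rb-Ra)/400 = -400/400 = -1.0
10^-1.0 = 0.1
Ea = 1/(1 + 0.1) = 1/1.1 = 0.9091

0.9091


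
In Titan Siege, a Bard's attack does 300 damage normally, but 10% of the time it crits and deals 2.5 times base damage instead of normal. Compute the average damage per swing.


E[dmg] = base * (1 + crit_chance * (crit_mult - 1))
cc as decimal = 10/100 = 0.1
cm - 1 = 2.5 - 1 = 1.5
Bonus factor = 0.1 * 1.5 = 0.15
Total multiplier = 1 + 0.15 = 1.15
Expected damage = 300 * 1.15 = 345.00

345.00 damage


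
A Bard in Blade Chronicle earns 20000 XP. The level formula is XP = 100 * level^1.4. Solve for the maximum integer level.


XP = 100 * level^1.4, so level = (XP / 100)^(1/1.4)
= (20000 / 100)^(1/1.4)
= 200.0^0.7143
= 44.0142
Floor: level = 44

level 44


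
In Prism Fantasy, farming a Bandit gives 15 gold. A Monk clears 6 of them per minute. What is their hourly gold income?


Gold per minute = 15 * 6 = 90
Gold per hour = 90 * 60 = 5400

5400 gold/hour


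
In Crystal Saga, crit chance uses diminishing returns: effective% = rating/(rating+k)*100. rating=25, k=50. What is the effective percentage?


effective% = rating / (rating + k) * 100
= 25 / (25 + 50) * 100
= 25 / 75 * 100
= 0.333333 * 100
= 33.33%

33.33%


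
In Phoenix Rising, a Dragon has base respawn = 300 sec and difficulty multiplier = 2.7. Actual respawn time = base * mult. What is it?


Respawn time = base * multiplier
= 300 * 2.7
= 810.0 seconds

810.0 seconds


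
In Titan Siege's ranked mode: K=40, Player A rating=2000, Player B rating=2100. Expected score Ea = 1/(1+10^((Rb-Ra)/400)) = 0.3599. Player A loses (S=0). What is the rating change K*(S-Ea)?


Elo update: delta = K * (S - Ea), where S = 0 (loses)
S - Ea = 0 - 0.3599 = -0.3599
Rating change = 40 * -0.3599
= -14.40

-14.40 rating points


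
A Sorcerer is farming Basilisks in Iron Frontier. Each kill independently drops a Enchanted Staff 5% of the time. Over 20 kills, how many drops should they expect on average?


Expected drops = kills * (drop_rate / 100)
= 20 * (5 / 100)
= 20 * 0.05
= 1.0

1.0 drops


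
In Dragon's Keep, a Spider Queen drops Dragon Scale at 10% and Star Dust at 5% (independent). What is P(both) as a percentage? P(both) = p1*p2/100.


For independent events, P(both) = P(A) * P(B)
= 10% * 5%
= 50 / 100 %
= 0.5%

0.5%


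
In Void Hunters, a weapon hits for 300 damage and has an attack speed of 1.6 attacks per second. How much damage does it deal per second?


DPS = damage * attack_speed
= 300 * 1.6
= 480.0

480.0 DPS


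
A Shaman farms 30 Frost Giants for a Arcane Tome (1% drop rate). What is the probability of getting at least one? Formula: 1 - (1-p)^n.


P(at least one) = 1 - P(none) = 1 - (1-p)^n
p = 1/100 = 0.01
1 - p = 0.99
(1 - p)^30 = 0.99^30 = 0.739700
P(at least one) = 1 - 0.739700 = 0.2603

0.2603


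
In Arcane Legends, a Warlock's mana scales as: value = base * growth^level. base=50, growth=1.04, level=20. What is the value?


value = base * growth^level
= 50 * 1.04^20
= 50 * 2.191123
= 109.56

109.56 mana


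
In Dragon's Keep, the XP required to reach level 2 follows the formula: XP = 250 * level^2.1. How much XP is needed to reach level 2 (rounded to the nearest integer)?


XP = 250 * level^2.1
Substitute level = 2:
XP = 250 * 2^2.1
= 250 * 4.2871
= 1072

1072 XP


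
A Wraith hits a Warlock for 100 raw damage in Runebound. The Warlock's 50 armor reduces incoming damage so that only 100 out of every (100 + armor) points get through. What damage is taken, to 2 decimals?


actual = 100 * 100 / (100 + 50)
= 100 * 100 / 150
= 10000 / 150
= 66.67

66.67 damage


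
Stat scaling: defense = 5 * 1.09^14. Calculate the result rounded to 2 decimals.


value = base * growth^level
= 5 * 1.09^14
= 5 * 3.341727
= 16.71

16.71 defense


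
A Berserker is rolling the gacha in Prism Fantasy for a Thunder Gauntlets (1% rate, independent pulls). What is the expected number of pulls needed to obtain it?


Expected pulls for a geometric distribution = 1/p = 100 / rate%
= 100 / 1
= 100.0

100.0 pulls


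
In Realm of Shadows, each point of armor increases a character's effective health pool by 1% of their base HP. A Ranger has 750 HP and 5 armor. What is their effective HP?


EHP = 750 * (1 + 5/100)
= 750 * (1 + 0.05)
= 750 * 1.05
= 787.5

787.5 EHP


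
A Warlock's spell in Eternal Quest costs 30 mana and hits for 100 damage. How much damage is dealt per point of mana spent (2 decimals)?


Efficiency = damage / mana
= 100 / 30
= 3.33

3.33 dmg/mana


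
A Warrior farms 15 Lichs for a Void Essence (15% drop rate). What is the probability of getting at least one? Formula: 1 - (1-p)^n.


P(at least one) = 1 - P(none) = 1 - (1-p)^n
p = 15/100 = 0.15
1 - p = 0.85
(1 - p)^15 = 0.85^15 = 0.087354
P(at least one) = 1 - 0.087354 = 0.9126

0.9126


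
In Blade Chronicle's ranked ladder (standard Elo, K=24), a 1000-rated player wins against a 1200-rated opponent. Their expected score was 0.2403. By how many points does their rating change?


Elo update: delta = K * (S - Ea), where S = 1 (wins)
S - Ea = 1 - 0.2403 = 0.7597
Rating change = 24 * 0.7597
= 18.23

18.23 rating points


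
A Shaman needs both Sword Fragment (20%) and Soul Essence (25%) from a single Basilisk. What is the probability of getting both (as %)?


For independent events, P(both) = P(A) * P(B)
= 20% * 25%
= 500 / 100 %
= 5.0%

5.0%


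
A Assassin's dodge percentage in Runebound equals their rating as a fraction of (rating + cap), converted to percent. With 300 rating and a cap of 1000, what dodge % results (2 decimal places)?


dodge% = 300 / (300 + 1000) * 100
= 300 / 1300 * 100
= 0.230769 * 100
= 23.08%

23.08%


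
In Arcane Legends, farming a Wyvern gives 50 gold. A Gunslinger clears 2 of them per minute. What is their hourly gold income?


Gold per minute = 50 * 2 = 100
Gold per hour = 100 * 60 = 6000

6000 gold/hour


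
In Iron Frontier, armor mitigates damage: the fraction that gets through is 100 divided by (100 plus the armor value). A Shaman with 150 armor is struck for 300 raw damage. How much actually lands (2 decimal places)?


actual = 300 * 100 / (100 + 150)
= 300 * 100 / 250
= 30000 / 250
= 120.00

120.00 damage


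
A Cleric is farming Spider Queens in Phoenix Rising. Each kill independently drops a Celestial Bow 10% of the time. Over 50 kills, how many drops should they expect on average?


Expected drops = kills * (drop_rate / 100)
= 50 * (10 / 100)
= 50 * 0.1
= 5.0

5.0 drops
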